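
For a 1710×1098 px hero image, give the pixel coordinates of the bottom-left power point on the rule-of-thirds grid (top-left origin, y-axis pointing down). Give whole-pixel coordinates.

x = 570 px, y = 732 px

The bottom-left point sits one-third of the way across and two-thirds of the way down.
x = 1 × 1710/3 ≈ 570; y = 2 × 1098/3 ≈ 732.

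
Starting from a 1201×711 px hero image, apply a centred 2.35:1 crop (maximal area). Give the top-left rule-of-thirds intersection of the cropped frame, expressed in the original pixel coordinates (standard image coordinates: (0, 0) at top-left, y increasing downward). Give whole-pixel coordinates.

x = 400 px, y = 270 px

1201/711 < 2.35/1, so the 2.35:1 crop keeps the full width 1201 and trims height to 1201 × 1/2.35 = 511.06 px.
Top offset = (711 − 511.06)/2 = 99.97 px; left offset = 0.
Top-left is one-third across and one-third down within the crop:
x = 0.00 + 1 × 1201.00/3 ≈ 400; y = 99.97 + 1 × 511.06/3 ≈ 270.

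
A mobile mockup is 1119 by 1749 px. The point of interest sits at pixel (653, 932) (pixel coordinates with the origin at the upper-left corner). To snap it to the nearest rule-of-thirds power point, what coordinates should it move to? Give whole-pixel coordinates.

(746, 1166)

Third lines: x ∈ {373, 746}, y ∈ {583, 1166}.
653 is closer to x = 746; 932 is closer to y = 1166.
So the nearest intersection is the lower-right power point.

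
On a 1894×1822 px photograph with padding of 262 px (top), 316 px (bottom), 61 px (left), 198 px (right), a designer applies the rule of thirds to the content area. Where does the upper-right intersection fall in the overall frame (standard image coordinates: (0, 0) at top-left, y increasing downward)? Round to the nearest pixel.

(1151, 677)

Content width = 1894 − 61 − 198 = 1635 px; content height = 1822 − 262 − 316 = 1244 px.
Upper-right is two-thirds across and one-third down within the content area.
x = 61 + 2 × 1635/3 = 61 + 1090.00 ≈ 1151
y = 262 + 1 × 1244/3 = 262 + 414.67 ≈ 677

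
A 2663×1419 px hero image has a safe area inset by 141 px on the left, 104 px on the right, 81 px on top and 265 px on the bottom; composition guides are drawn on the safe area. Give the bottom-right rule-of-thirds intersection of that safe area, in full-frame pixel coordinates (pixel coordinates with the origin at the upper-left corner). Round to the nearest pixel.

Content width = 2663 − 141 − 104 = 2418 px; content height = 1419 − 81 − 265 = 1073 px.
Bottom-right is two-thirds across and two-thirds down within the safe area.
x = 141 + 2 × 2418/3 = 141 + 1612.00 ≈ 1753
y = 81 + 2 × 1073/3 = 81 + 715.33 ≈ 796

(1753, 796)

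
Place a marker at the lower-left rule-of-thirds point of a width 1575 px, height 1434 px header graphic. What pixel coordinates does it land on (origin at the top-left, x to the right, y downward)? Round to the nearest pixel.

x = 525 px, y = 956 px

The lower-left point sits one-third of the way across and two-thirds of the way down.
x = 1 × 1575/3 ≈ 525; y = 2 × 1434/3 ≈ 956.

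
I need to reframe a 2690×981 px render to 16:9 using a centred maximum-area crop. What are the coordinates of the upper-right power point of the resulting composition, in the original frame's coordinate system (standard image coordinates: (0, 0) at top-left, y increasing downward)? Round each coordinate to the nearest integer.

x = 1636 px, y = 327 px

2690/981 > 16/9, so the 16:9 crop keeps the full height 981 and trims width to 981 × 16/9 = 1744.00 px.
Left offset = (2690 − 1744.00)/2 = 473.00 px; top offset = 0.
Upper-right is two-thirds across and one-third down within the crop:
x = 473.00 + 2 × 1744.00/3 ≈ 1636; y = 0.00 + 1 × 981.00/3 ≈ 327.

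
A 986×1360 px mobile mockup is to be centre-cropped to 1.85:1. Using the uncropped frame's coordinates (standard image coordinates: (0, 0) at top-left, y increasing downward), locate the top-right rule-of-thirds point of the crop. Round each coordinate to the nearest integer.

(657, 591)

986/1360 < 1.85/1, so the 1.85:1 crop keeps the full width 986 and trims height to 986 × 1/1.85 = 532.97 px.
Top offset = (1360 − 532.97)/2 = 413.51 px; left offset = 0.
Top-right is two-thirds across and one-third down within the crop:
x = 0.00 + 2 × 986.00/3 ≈ 657; y = 413.51 + 1 × 532.97/3 ≈ 591.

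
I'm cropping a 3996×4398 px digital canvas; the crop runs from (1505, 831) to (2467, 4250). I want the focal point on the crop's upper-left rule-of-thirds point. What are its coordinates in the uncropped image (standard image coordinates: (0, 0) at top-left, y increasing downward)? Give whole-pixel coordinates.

Crop width = 2467 − 1505 = 962 px; one third is 320.67 px.
Crop height = 4250 − 831 = 3419 px; one third is 1139.67 px.
The upper-left point is one-third across and one-third down within the crop:
x = 1505 + 1 × 320.67 ≈ 1826; y = 831 + 1 × 1139.67 ≈ 1971.

x = 1826 px, y = 1971 px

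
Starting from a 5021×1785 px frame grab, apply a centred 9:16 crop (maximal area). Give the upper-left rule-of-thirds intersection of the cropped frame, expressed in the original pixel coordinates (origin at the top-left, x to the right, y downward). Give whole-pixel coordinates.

(2343, 595)

5021/1785 > 9/16, so the 9:16 crop keeps the full height 1785 and trims width to 1785 × 9/16 = 1004.06 px.
Left offset = (5021 − 1004.06)/2 = 2008.47 px; top offset = 0.
Upper-left is one-third across and one-third down within the crop:
x = 2008.47 + 1 × 1004.06/3 ≈ 2343; y = 0.00 + 1 × 1785.00/3 ≈ 595.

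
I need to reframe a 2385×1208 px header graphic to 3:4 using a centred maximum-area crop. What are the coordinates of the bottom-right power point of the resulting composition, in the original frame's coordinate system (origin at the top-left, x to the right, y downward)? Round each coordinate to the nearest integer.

(1344, 805)

2385/1208 > 3/4, so the 3:4 crop keeps the full height 1208 and trims width to 1208 × 3/4 = 906.00 px.
Left offset = (2385 − 906.00)/2 = 739.50 px; top offset = 0.
Bottom-right is two-thirds across and two-thirds down within the crop:
x = 739.50 + 2 × 906.00/3 ≈ 1344; y = 0.00 + 2 × 1208.00/3 ≈ 805.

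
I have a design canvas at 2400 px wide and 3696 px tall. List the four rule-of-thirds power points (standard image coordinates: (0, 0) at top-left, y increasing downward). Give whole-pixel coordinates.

One third of 2400 is 800; one third of 3696 is 1232.
Vertical third lines at x = 800 and x = 1600; horizontal third lines at y = 1232 and y = 2464.

(800, 1232), (1600, 1232), (800, 2464), (1600, 2464)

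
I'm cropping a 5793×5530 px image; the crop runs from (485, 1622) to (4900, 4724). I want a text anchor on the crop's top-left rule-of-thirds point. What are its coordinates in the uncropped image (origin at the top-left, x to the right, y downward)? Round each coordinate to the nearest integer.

(1957, 2656)

Crop width = 4900 − 485 = 4415 px; one third is 1471.67 px.
Crop height = 4724 − 1622 = 3102 px; one third is 1034.00 px.
The top-left point is one-third across and one-third down within the crop:
x = 485 + 1 × 1471.67 ≈ 1957; y = 1622 + 1 × 1034.00 ≈ 2656.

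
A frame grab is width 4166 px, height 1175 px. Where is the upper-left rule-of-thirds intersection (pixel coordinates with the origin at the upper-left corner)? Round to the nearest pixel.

x = 1389 px, y = 392 px

The upper-left point sits one-third of the way across and one-third of the way down.
x = 1 × 4166/3 ≈ 1389; y = 1 × 1175/3 ≈ 392.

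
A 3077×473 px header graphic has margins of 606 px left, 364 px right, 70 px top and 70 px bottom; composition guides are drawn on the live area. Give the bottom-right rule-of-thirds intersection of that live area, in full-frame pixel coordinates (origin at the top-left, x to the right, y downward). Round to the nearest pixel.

(2011, 292)

Content width = 3077 − 606 − 364 = 2107 px; content height = 473 − 70 − 70 = 333 px.
Bottom-right is two-thirds across and two-thirds down within the live area.
x = 606 + 2 × 2107/3 = 606 + 1404.67 ≈ 2011
y = 70 + 2 × 333/3 = 70 + 222.00 ≈ 292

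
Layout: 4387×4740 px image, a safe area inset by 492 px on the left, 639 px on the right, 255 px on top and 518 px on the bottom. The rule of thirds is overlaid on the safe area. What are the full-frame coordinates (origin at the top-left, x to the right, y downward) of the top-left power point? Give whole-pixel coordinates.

Content width = 4387 − 492 − 639 = 3256 px; content height = 4740 − 255 − 518 = 3967 px.
Top-left is one-third across and one-third down within the safe area.
x = 492 + 1 × 3256/3 = 492 + 1085.33 ≈ 1577
y = 255 + 1 × 3967/3 = 255 + 1322.33 ≈ 1577

(1577, 1577)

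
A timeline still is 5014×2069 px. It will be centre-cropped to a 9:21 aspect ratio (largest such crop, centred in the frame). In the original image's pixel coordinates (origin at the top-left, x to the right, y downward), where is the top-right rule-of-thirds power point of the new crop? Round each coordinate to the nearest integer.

x = 2655 px, y = 690 px

5014/2069 > 9/21, so the 9:21 crop keeps the full height 2069 and trims width to 2069 × 9/21 = 886.71 px.
Left offset = (5014 − 886.71)/2 = 2063.64 px; top offset = 0.
Top-right is two-thirds across and one-third down within the crop:
x = 2063.64 + 2 × 886.71/3 ≈ 2655; y = 0.00 + 1 × 2069.00/3 ≈ 690.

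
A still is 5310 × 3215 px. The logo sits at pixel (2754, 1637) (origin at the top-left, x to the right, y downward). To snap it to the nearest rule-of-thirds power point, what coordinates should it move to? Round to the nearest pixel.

Third lines: x ∈ {1770, 3540}, y ∈ {1072, 2143}.
2754 is closer to x = 3540; 1637 is closer to y = 2143.
So the nearest intersection is the lower-right power point.

x = 3540 px, y = 2143 px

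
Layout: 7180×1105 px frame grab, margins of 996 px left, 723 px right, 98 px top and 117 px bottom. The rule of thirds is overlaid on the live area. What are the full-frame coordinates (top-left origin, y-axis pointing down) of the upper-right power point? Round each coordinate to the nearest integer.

(4637, 395)

Content width = 7180 − 996 − 723 = 5461 px; content height = 1105 − 98 − 117 = 890 px.
Upper-right is two-thirds across and one-third down within the live area.
x = 996 + 2 × 5461/3 = 996 + 3640.67 ≈ 4637
y = 98 + 1 × 890/3 = 98 + 296.67 ≈ 395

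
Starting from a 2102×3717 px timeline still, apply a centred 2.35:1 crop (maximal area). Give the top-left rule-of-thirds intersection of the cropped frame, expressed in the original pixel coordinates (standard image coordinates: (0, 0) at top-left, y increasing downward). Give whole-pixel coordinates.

x = 701 px, y = 1709 px

2102/3717 < 2.35/1, so the 2.35:1 crop keeps the full width 2102 and trims height to 2102 × 1/2.35 = 894.47 px.
Top offset = (3717 − 894.47)/2 = 1411.27 px; left offset = 0.
Top-left is one-third across and one-third down within the crop:
x = 0.00 + 1 × 2102.00/3 ≈ 701; y = 1411.27 + 1 × 894.47/3 ≈ 1709.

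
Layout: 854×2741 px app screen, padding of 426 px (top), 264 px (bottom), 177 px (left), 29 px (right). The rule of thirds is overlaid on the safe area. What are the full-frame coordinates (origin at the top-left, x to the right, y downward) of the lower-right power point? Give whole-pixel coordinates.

x = 609 px, y = 1793 px

Content width = 854 − 177 − 29 = 648 px; content height = 2741 − 426 − 264 = 2051 px.
Lower-right is two-thirds across and two-thirds down within the safe area.
x = 177 + 2 × 648/3 = 177 + 432.00 ≈ 609
y = 426 + 2 × 2051/3 = 426 + 1367.33 ≈ 1793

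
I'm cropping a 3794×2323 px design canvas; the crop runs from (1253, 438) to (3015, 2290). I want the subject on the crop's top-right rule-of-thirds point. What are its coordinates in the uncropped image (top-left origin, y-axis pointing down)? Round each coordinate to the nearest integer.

Crop width = 3015 − 1253 = 1762 px; one third is 587.33 px.
Crop height = 2290 − 438 = 1852 px; one third is 617.33 px.
The top-right point is two-thirds across and one-third down within the crop:
x = 1253 + 2 × 587.33 ≈ 2428; y = 438 + 1 × 617.33 ≈ 1055.

x = 2428 px, y = 1055 px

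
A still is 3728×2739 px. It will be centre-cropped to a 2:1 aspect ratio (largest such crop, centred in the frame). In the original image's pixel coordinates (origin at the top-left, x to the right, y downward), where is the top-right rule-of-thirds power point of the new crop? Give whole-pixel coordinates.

x = 2485 px, y = 1059 px

3728/2739 < 2/1, so the 2:1 crop keeps the full width 3728 and trims height to 3728 × 1/2 = 1864.00 px.
Top offset = (2739 − 1864.00)/2 = 437.50 px; left offset = 0.
Top-right is two-thirds across and one-third down within the crop:
x = 0.00 + 2 × 3728.00/3 ≈ 2485; y = 437.50 + 1 × 1864.00/3 ≈ 1059.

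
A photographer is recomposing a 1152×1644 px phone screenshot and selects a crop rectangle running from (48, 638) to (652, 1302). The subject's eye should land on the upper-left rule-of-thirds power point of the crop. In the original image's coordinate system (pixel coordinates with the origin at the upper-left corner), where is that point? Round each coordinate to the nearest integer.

Crop width = 652 − 48 = 604 px; one third is 201.33 px.
Crop height = 1302 − 638 = 664 px; one third is 221.33 px.
The upper-left point is one-third across and one-third down within the crop:
x = 48 + 1 × 201.33 ≈ 249; y = 638 + 1 × 221.33 ≈ 859.

x = 249 px, y = 859 px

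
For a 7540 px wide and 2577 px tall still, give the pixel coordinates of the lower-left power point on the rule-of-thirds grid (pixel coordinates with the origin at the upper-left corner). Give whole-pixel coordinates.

The lower-left point sits one-third of the way across and two-thirds of the way down.
x = 1 × 7540/3 ≈ 2513; y = 2 × 2577/3 ≈ 1718.

(2513, 1718)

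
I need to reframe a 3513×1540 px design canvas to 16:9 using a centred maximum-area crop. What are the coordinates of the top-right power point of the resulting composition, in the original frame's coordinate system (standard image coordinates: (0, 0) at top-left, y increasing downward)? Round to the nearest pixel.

3513/1540 > 16/9, so the 16:9 crop keeps the full height 1540 and trims width to 1540 × 16/9 = 2737.78 px.
Left offset = (3513 − 2737.78)/2 = 387.61 px; top offset = 0.
Top-right is two-thirds across and one-third down within the crop:
x = 387.61 + 2 × 2737.78/3 ≈ 2213; y = 0.00 + 1 × 1540.00/3 ≈ 513.

x = 2213 px, y = 513 px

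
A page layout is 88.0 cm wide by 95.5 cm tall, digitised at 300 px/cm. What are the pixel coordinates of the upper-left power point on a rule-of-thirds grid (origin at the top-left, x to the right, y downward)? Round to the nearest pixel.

x = 8800 px, y = 9550 px

In pixels the canvas is 88.0 × 300 = 26400 wide and 95.5 × 300 = 28650 tall.
The upper-left point is one-third across and one-third down:
x = 1 × 26400/3 ≈ 8800; y = 1 × 28650/3 ≈ 9550.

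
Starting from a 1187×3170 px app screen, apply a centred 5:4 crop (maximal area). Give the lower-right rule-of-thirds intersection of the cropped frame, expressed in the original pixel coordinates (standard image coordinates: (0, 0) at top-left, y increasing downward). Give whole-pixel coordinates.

x = 791 px, y = 1743 px

1187/3170 < 5/4, so the 5:4 crop keeps the full width 1187 and trims height to 1187 × 4/5 = 949.60 px.
Top offset = (3170 − 949.60)/2 = 1110.20 px; left offset = 0.
Lower-right is two-thirds across and two-thirds down within the crop:
x = 0.00 + 2 × 1187.00/3 ≈ 791; y = 1110.20 + 2 × 949.60/3 ≈ 1743.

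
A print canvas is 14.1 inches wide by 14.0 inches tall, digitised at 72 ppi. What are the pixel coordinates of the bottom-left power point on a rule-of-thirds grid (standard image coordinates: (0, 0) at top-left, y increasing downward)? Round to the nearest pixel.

In pixels the canvas is 14.1 × 72 = 1015.2 wide and 14.0 × 72 = 1008 tall.
The bottom-left point is one-third across and two-thirds down:
x = 1 × 1015.2/3 ≈ 338; y = 2 × 1008/3 ≈ 672.

(338, 672)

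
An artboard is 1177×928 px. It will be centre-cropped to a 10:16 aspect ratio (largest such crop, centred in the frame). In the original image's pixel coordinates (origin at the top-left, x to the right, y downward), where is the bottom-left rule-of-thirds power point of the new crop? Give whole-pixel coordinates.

(492, 619)

1177/928 > 10/16, so the 10:16 crop keeps the full height 928 and trims width to 928 × 10/16 = 580.00 px.
Left offset = (1177 − 580.00)/2 = 298.50 px; top offset = 0.
Bottom-left is one-third across and two-thirds down within the crop:
x = 298.50 + 1 × 580.00/3 ≈ 492; y = 0.00 + 2 × 928.00/3 ≈ 619.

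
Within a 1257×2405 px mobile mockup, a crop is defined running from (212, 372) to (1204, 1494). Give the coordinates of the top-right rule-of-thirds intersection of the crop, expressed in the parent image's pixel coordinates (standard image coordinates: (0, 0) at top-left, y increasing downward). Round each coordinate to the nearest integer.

(873, 746)

Crop width = 1204 − 212 = 992 px; one third is 330.67 px.
Crop height = 1494 − 372 = 1122 px; one third is 374.00 px.
The top-right point is two-thirds across and one-third down within the crop:
x = 212 + 2 × 330.67 ≈ 873; y = 372 + 1 × 374.00 ≈ 746.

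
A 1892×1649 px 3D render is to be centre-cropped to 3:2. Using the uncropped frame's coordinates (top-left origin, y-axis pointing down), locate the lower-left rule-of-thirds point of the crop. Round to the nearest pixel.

x = 631 px, y = 1035 px

1892/1649 < 3/2, so the 3:2 crop keeps the full width 1892 and trims height to 1892 × 2/3 = 1261.33 px.
Top offset = (1649 − 1261.33)/2 = 193.83 px; left offset = 0.
Lower-left is one-third across and two-thirds down within the crop:
x = 0.00 + 1 × 1892.00/3 ≈ 631; y = 193.83 + 2 × 1261.33/3 ≈ 1035.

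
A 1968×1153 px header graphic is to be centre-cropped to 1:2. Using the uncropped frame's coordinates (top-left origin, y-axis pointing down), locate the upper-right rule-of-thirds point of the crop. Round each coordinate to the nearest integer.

(1080, 384)

1968/1153 > 1/2, so the 1:2 crop keeps the full height 1153 and trims width to 1153 × 1/2 = 576.50 px.
Left offset = (1968 − 576.50)/2 = 695.75 px; top offset = 0.
Upper-right is two-thirds across and one-third down within the crop:
x = 695.75 + 2 × 576.50/3 ≈ 1080; y = 0.00 + 1 × 1153.00/3 ≈ 384.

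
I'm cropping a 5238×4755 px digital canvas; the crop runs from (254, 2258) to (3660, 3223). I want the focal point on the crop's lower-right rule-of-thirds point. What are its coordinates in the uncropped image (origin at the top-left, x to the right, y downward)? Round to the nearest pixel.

Crop width = 3660 − 254 = 3406 px; one third is 1135.33 px.
Crop height = 3223 − 2258 = 965 px; one third is 321.67 px.
The lower-right point is two-thirds across and two-thirds down within the crop:
x = 254 + 2 × 1135.33 ≈ 2525; y = 2258 + 2 × 321.67 ≈ 2901.

x = 2525 px, y = 2901 px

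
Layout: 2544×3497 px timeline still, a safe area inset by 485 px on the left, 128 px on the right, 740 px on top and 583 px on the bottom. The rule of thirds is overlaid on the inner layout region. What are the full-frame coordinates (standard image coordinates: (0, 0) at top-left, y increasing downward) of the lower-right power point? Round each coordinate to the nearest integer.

x = 1772 px, y = 2189 px

Content width = 2544 − 485 − 128 = 1931 px; content height = 3497 − 740 − 583 = 2174 px.
Lower-right is two-thirds across and two-thirds down within the inner layout region.
x = 485 + 2 × 1931/3 = 485 + 1287.33 ≈ 1772
y = 740 + 2 × 2174/3 = 740 + 1449.33 ≈ 2189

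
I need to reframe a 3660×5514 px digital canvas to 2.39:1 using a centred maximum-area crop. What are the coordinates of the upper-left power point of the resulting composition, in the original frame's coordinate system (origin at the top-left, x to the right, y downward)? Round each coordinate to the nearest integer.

(1220, 2502)

3660/5514 < 2.39/1, so the 2.39:1 crop keeps the full width 3660 and trims height to 3660 × 1/2.39 = 1531.38 px.
Top offset = (5514 − 1531.38)/2 = 1991.31 px; left offset = 0.
Upper-left is one-third across and one-third down within the crop:
x = 0.00 + 1 × 3660.00/3 ≈ 1220; y = 1991.31 + 1 × 1531.38/3 ≈ 2502.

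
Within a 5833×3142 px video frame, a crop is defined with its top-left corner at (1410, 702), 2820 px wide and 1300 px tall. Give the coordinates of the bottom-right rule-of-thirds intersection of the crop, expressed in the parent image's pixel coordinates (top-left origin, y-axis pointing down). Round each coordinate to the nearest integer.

x = 3290 px, y = 1569 px

One third of the crop width 2820 is 940.00 px.
One third of the crop height 1300 is 433.33 px.
The bottom-right point is two-thirds across and two-thirds down within the crop:
x = 1410 + 2 × 940.00 ≈ 3290; y = 702 + 2 × 433.33 ≈ 1569.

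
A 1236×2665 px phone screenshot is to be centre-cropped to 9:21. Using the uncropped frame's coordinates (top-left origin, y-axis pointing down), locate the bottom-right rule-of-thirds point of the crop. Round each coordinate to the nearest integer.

1236/2665 > 9/21, so the 9:21 crop keeps the full height 2665 and trims width to 2665 × 9/21 = 1142.14 px.
Left offset = (1236 − 1142.14)/2 = 46.93 px; top offset = 0.
Bottom-right is two-thirds across and two-thirds down within the crop:
x = 46.93 + 2 × 1142.14/3 ≈ 808; y = 0.00 + 2 × 2665.00/3 ≈ 1777.

(808, 1777)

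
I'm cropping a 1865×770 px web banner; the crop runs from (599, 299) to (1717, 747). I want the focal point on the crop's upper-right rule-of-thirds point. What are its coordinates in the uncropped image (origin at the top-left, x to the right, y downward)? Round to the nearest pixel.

Crop width = 1717 − 599 = 1118 px; one third is 372.67 px.
Crop height = 747 − 299 = 448 px; one third is 149.33 px.
The upper-right point is two-thirds across and one-third down within the crop:
x = 599 + 2 × 372.67 ≈ 1344; y = 299 + 1 × 149.33 ≈ 448.

(1344, 448)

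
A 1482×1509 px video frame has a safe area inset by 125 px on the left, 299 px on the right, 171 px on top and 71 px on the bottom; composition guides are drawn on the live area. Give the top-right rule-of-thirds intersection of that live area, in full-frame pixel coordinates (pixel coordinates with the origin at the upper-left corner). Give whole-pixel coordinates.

x = 830 px, y = 593 px

Content width = 1482 − 125 − 299 = 1058 px; content height = 1509 − 171 − 71 = 1267 px.
Top-right is two-thirds across and one-third down within the live area.
x = 125 + 2 × 1058/3 = 125 + 705.33 ≈ 830
y = 171 + 1 × 1267/3 = 171 + 422.33 ≈ 593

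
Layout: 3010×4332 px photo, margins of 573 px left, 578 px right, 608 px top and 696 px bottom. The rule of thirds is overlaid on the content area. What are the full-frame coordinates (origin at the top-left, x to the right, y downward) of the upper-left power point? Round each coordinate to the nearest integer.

Content width = 3010 − 573 − 578 = 1859 px; content height = 4332 − 608 − 696 = 3028 px.
Upper-left is one-third across and one-third down within the content area.
x = 573 + 1 × 1859/3 = 573 + 619.67 ≈ 1193
y = 608 + 1 × 3028/3 = 608 + 1009.33 ≈ 1617

(1193, 1617)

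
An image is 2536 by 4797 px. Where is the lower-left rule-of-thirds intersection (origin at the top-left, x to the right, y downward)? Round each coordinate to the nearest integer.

The lower-left point sits one-third of the way across and two-thirds of the way down.
x = 1 × 2536/3 ≈ 845; y = 2 × 4797/3 ≈ 3198.

(845, 3198)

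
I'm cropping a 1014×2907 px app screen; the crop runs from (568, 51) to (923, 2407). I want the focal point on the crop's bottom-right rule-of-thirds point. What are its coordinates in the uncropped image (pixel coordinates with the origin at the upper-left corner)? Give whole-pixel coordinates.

Crop width = 923 − 568 = 355 px; one third is 118.33 px.
Crop height = 2407 − 51 = 2356 px; one third is 785.33 px.
The bottom-right point is two-thirds across and two-thirds down within the crop:
x = 568 + 2 × 118.33 ≈ 805; y = 51 + 2 × 785.33 ≈ 1622.

x = 805 px, y = 1622 px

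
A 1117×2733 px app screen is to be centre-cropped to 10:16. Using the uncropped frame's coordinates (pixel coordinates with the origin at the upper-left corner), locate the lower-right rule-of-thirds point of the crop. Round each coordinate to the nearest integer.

(745, 1664)

1117/2733 < 10/16, so the 10:16 crop keeps the full width 1117 and trims height to 1117 × 16/10 = 1787.20 px.
Top offset = (2733 − 1787.20)/2 = 472.90 px; left offset = 0.
Lower-right is two-thirds across and two-thirds down within the crop:
x = 0.00 + 2 × 1117.00/3 ≈ 745; y = 472.90 + 2 × 1787.20/3 ≈ 1664.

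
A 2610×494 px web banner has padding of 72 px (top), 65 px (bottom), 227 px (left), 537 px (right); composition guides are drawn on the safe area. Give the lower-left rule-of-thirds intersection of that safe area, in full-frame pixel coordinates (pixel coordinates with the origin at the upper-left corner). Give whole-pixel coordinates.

Content width = 2610 − 227 − 537 = 1846 px; content height = 494 − 72 − 65 = 357 px.
Lower-left is one-third across and two-thirds down within the safe area.
x = 227 + 1 × 1846/3 = 227 + 615.33 ≈ 842
y = 72 + 2 × 357/3 = 72 + 238.00 ≈ 310

(842, 310)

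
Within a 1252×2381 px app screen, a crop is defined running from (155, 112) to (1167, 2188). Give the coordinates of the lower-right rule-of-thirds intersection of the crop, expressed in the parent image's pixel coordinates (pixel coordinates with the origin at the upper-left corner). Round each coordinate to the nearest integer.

Crop width = 1167 − 155 = 1012 px; one third is 337.33 px.
Crop height = 2188 − 112 = 2076 px; one third is 692.00 px.
The lower-right point is two-thirds across and two-thirds down within the crop:
x = 155 + 2 × 337.33 ≈ 830; y = 112 + 2 × 692.00 ≈ 1496.

x = 830 px, y = 1496 px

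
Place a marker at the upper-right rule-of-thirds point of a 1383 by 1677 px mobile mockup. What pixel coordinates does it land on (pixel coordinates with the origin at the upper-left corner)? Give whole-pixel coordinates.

The upper-right point sits two-thirds of the way across and one-third of the way down.
x = 2 × 1383/3 ≈ 922; y = 1 × 1677/3 ≈ 559.

(922, 559)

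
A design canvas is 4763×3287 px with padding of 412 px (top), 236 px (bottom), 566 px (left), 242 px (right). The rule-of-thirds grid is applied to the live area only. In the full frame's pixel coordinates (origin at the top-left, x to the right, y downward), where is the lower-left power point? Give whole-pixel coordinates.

Content width = 4763 − 566 − 242 = 3955 px; content height = 3287 − 412 − 236 = 2639 px.
Lower-left is one-third across and two-thirds down within the live area.
x = 566 + 1 × 3955/3 = 566 + 1318.33 ≈ 1884
y = 412 + 2 × 2639/3 = 412 + 1759.33 ≈ 2171

x = 1884 px, y = 2171 px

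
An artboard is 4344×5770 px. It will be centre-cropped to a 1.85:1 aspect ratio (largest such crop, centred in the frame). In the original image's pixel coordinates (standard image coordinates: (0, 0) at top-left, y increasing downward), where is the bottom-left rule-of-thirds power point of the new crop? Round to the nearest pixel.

4344/5770 < 1.85/1, so the 1.85:1 crop keeps the full width 4344 and trims height to 4344 × 1/1.85 = 2348.11 px.
Top offset = (5770 − 2348.11)/2 = 1710.95 px; left offset = 0.
Bottom-left is one-third across and two-thirds down within the crop:
x = 0.00 + 1 × 4344.00/3 ≈ 1448; y = 1710.95 + 2 × 2348.11/3 ≈ 3276.

(1448, 3276)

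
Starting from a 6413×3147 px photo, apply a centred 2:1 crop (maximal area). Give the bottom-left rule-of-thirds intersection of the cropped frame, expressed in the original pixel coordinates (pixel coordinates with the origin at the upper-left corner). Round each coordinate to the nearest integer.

6413/3147 > 2/1, so the 2:1 crop keeps the full height 3147 and trims width to 3147 × 2/1 = 6294.00 px.
Left offset = (6413 − 6294.00)/2 = 59.50 px; top offset = 0.
Bottom-left is one-third across and two-thirds down within the crop:
x = 59.50 + 1 × 6294.00/3 ≈ 2158; y = 0.00 + 2 × 3147.00/3 ≈ 2098.

x = 2158 px, y = 2098 px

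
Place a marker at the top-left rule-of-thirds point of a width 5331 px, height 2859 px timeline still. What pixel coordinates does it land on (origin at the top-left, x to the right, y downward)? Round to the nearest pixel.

The top-left point sits one-third of the way across and one-third of the way down.
x = 1 × 5331/3 ≈ 1777; y = 1 × 2859/3 ≈ 953.

x = 1777 px, y = 953 px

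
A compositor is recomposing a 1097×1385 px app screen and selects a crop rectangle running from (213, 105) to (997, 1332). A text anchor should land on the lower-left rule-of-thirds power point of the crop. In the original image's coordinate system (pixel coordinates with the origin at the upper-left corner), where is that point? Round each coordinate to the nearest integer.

(474, 923)

Crop width = 997 − 213 = 784 px; one third is 261.33 px.
Crop height = 1332 − 105 = 1227 px; one third is 409.00 px.
The lower-left point is one-third across and two-thirds down within the crop:
x = 213 + 1 × 261.33 ≈ 474; y = 105 + 2 × 409.00 ≈ 923.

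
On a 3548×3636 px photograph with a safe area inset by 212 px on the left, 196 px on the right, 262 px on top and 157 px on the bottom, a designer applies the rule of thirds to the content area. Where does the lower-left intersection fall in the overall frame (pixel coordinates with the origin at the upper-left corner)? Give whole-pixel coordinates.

Content width = 3548 − 212 − 196 = 3140 px; content height = 3636 − 262 − 157 = 3217 px.
Lower-left is one-third across and two-thirds down within the content area.
x = 212 + 1 × 3140/3 = 212 + 1046.67 ≈ 1259
y = 262 + 2 × 3217/3 = 262 + 2144.67 ≈ 2407

(1259, 2407)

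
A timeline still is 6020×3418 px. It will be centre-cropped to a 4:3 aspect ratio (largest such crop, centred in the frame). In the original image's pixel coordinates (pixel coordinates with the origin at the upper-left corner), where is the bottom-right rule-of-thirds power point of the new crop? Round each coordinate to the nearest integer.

6020/3418 > 4/3, so the 4:3 crop keeps the full height 3418 and trims width to 3418 × 4/3 = 4557.33 px.
Left offset = (6020 − 4557.33)/2 = 731.33 px; top offset = 0.
Bottom-right is two-thirds across and two-thirds down within the crop:
x = 731.33 + 2 × 4557.33/3 ≈ 3770; y = 0.00 + 2 × 3418.00/3 ≈ 2279.

(3770, 2279)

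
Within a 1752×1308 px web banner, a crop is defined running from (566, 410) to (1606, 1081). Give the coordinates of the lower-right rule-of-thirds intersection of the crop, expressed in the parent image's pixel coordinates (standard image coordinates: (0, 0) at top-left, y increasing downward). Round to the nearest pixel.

Crop width = 1606 − 566 = 1040 px; one third is 346.67 px.
Crop height = 1081 − 410 = 671 px; one third is 223.67 px.
The lower-right point is two-thirds across and two-thirds down within the crop:
x = 566 + 2 × 346.67 ≈ 1259; y = 410 + 2 × 223.67 ≈ 857.

(1259, 857)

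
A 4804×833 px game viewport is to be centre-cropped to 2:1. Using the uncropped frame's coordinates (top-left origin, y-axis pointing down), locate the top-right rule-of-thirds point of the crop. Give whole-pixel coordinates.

x = 2680 px, y = 278 px

4804/833 > 2/1, so the 2:1 crop keeps the full height 833 and trims width to 833 × 2/1 = 1666.00 px.
Left offset = (4804 − 1666.00)/2 = 1569.00 px; top offset = 0.
Top-right is two-thirds across and one-third down within the crop:
x = 1569.00 + 2 × 1666.00/3 ≈ 2680; y = 0.00 + 1 × 833.00/3 ≈ 278.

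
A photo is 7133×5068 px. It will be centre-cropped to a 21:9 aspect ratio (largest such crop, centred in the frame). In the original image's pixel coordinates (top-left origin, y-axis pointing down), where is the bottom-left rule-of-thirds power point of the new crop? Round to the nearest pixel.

x = 2378 px, y = 3044 px

7133/5068 < 21/9, so the 21:9 crop keeps the full width 7133 and trims height to 7133 × 9/21 = 3057.00 px.
Top offset = (5068 − 3057.00)/2 = 1005.50 px; left offset = 0.
Bottom-left is one-third across and two-thirds down within the crop:
x = 0.00 + 1 × 7133.00/3 ≈ 2378; y = 1005.50 + 2 × 3057.00/3 ≈ 3044.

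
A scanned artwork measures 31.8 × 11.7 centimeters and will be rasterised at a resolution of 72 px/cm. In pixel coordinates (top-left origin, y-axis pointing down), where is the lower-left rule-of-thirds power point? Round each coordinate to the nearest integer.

x = 763 px, y = 562 px

In pixels the canvas is 31.8 × 72 = 2289.6 wide and 11.7 × 72 = 842.4 tall.
The lower-left point is one-third across and two-thirds down:
x = 1 × 2289.6/3 ≈ 763; y = 2 × 842.4/3 ≈ 562.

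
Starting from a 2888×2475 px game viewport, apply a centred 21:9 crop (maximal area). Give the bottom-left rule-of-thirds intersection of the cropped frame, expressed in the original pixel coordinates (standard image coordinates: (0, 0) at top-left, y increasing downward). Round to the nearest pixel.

2888/2475 < 21/9, so the 21:9 crop keeps the full width 2888 and trims height to 2888 × 9/21 = 1237.71 px.
Top offset = (2475 − 1237.71)/2 = 618.64 px; left offset = 0.
Bottom-left is one-third across and two-thirds down within the crop:
x = 0.00 + 1 × 2888.00/3 ≈ 963; y = 618.64 + 2 × 1237.71/3 ≈ 1444.

(963, 1444)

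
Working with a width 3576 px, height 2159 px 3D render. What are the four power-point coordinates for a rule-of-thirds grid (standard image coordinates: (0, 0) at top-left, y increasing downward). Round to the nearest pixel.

One third of 3576 is 1192; one third of 2159 is 719.67.
Vertical third lines at x = 1192 and x = 2384; horizontal third lines at y = 720 and y = 1439.

(1192, 720), (2384, 720), (1192, 1439), (2384, 1439)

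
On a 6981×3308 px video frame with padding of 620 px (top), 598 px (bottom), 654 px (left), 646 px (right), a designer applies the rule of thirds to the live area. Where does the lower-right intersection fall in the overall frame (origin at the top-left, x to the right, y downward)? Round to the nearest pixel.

Content width = 6981 − 654 − 646 = 5681 px; content height = 3308 − 620 − 598 = 2090 px.
Lower-right is two-thirds across and two-thirds down within the live area.
x = 654 + 2 × 5681/3 = 654 + 3787.33 ≈ 4441
y = 620 + 2 × 2090/3 = 620 + 1393.33 ≈ 2013

(4441, 2013)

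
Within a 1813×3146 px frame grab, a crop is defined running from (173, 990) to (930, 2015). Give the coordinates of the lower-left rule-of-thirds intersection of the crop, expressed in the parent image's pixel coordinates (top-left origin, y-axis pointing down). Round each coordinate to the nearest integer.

x = 425 px, y = 1673 px

Crop width = 930 − 173 = 757 px; one third is 252.33 px.
Crop height = 2015 − 990 = 1025 px; one third is 341.67 px.
The lower-left point is one-third across and two-thirds down within the crop:
x = 173 + 1 × 252.33 ≈ 425; y = 990 + 2 × 341.67 ≈ 1673.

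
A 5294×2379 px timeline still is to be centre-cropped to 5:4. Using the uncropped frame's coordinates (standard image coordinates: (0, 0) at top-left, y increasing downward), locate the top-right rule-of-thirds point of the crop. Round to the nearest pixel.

5294/2379 > 5/4, so the 5:4 crop keeps the full height 2379 and trims width to 2379 × 5/4 = 2973.75 px.
Left offset = (5294 − 2973.75)/2 = 1160.12 px; top offset = 0.
Top-right is two-thirds across and one-third down within the crop:
x = 1160.12 + 2 × 2973.75/3 ≈ 3143; y = 0.00 + 1 × 2379.00/3 ≈ 793.

(3143, 793)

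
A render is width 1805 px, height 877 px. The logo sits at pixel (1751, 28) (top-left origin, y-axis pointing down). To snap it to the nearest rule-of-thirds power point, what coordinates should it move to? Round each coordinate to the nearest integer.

x = 1203 px, y = 292 px

Third lines: x ∈ {602, 1203}, y ∈ {292, 585}.
1751 is closer to x = 1203; 28 is closer to y = 292.
So the nearest intersection is the upper-right power point.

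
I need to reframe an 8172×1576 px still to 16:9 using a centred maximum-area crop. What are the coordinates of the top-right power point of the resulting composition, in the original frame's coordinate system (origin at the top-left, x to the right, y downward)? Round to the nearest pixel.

(4553, 525)

8172/1576 > 16/9, so the 16:9 crop keeps the full height 1576 and trims width to 1576 × 16/9 = 2801.78 px.
Left offset = (8172 − 2801.78)/2 = 2685.11 px; top offset = 0.
Top-right is two-thirds across and one-third down within the crop:
x = 2685.11 + 2 × 2801.78/3 ≈ 4553; y = 0.00 + 1 × 1576.00/3 ≈ 525.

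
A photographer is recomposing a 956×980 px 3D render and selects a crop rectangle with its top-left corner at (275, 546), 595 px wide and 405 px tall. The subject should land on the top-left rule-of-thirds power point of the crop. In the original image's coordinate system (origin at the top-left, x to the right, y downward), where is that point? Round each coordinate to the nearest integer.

One third of the crop width 595 is 198.33 px.
One third of the crop height 405 is 135.00 px.
The top-left point is one-third across and one-third down within the crop:
x = 275 + 1 × 198.33 ≈ 473; y = 546 + 1 × 135.00 ≈ 681.

(473, 681)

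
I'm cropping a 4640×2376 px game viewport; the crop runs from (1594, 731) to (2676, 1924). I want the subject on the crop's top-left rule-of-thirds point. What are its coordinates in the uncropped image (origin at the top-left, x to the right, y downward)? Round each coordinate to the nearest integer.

x = 1955 px, y = 1129 px

Crop width = 2676 − 1594 = 1082 px; one third is 360.67 px.
Crop height = 1924 − 731 = 1193 px; one third is 397.67 px.
The top-left point is one-third across and one-third down within the crop:
x = 1594 + 1 × 360.67 ≈ 1955; y = 731 + 1 × 397.67 ≈ 1129.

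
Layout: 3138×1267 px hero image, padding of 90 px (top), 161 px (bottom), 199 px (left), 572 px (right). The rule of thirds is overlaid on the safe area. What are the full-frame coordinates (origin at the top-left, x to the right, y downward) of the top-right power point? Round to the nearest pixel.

Content width = 3138 − 199 − 572 = 2367 px; content height = 1267 − 90 − 161 = 1016 px.
Top-right is two-thirds across and one-third down within the safe area.
x = 199 + 2 × 2367/3 = 199 + 1578.00 ≈ 1777
y = 90 + 1 × 1016/3 = 90 + 338.67 ≈ 429

x = 1777 px, y = 429 px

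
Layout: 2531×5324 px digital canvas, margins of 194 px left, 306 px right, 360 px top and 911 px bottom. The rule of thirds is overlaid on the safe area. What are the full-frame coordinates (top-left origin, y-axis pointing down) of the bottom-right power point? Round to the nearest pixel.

x = 1548 px, y = 3062 px

Content width = 2531 − 194 − 306 = 2031 px; content height = 5324 − 360 − 911 = 4053 px.
Bottom-right is two-thirds across and two-thirds down within the safe area.
x = 194 + 2 × 2031/3 = 194 + 1354.00 ≈ 1548
y = 360 + 2 × 4053/3 = 360 + 2702.00 ≈ 3062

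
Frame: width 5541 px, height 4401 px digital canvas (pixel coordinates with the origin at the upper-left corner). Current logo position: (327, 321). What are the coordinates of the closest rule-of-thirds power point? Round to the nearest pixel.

(1847, 1467)

Third lines: x ∈ {1847, 3694}, y ∈ {1467, 2934}.
327 is closer to x = 1847; 321 is closer to y = 1467.
So the nearest intersection is the upper-left power point.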